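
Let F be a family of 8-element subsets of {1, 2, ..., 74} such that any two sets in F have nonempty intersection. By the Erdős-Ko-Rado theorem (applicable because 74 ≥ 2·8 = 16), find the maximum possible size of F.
max |F| = C(73, 7) = 1629348612

Erdős-Ko-Rado (1961): when n ≥ 2k, max |F| = C(n−1, k−1). The bound is attained by the star {A : i ∈ A} for any fixed i ∈ [n]. Here C(74−1, 8−1) = C(73, 7) = 1629348612.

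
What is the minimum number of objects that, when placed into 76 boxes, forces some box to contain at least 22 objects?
n = (22 − 1)·76 + 1 = 1597

By the generalised pigeonhole principle, to guarantee some box contains ≥ r objects we need more than (r − 1) · k objects total. Threshold: n = (r − 1) · k + 1. With r = 22 and k = 76: n = 21 · 76 + 1 = 1596 + 1 = 1597. For n = 1596 = 21 · 76, we can put exactly 21 objects in every box, avoiding 22 in any single one — so 1597 is tight.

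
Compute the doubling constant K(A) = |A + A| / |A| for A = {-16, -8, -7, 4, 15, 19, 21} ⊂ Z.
K = |A + A| / |A| = 27/7

Enumerate A + A = {a + b : a, b ∈ A}. With |A| = 7, there are |A|^2 = 49 ordered sum pairs; collecting distinct values, A + A = {-32, -24, -23, -16, -15, -14, -12, -4, -3, -1, 3, 5, 7, 8, 11, 12, 13, 14, 19, 23, 25, 30, 34, 36, 38, 40, 42}, so |A + A| = 27. Thus K = 27/7. For comparison, the minimum possible |A + A| over all 7-element sets is 2·7 − 1 = 13 (so min K = 13/7), attained only by arithmetic progressions.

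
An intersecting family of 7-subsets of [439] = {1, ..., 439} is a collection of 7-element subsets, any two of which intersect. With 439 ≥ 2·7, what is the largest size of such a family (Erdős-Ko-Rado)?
max |F| = C(438, 6) = 9474939010621

Erdős-Ko-Rado (1961): when n ≥ 2k, max |F| = C(n−1, k−1). The bound is attained by the star {A : i ∈ A} for any fixed i ∈ [n]. Here C(439−1, 7−1) = C(438, 6) = 9474939010621.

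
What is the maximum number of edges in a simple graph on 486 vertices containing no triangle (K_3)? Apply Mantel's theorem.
ex(486, K_3) = ⌊486^2/4⌋ = 59049

Mantel (1907): a triangle-free graph on n vertices has at most ⌊n^2/4⌋ edges, with equality for the complete bipartite graph K_{⌊n/2⌋, ⌈n/2⌉}. For n = 486: ⌊486^2/4⌋ = ⌊236196/4⌋ = 59049. The extremal graph is K_{243, 243}, which has 243·243 = 59049 edges.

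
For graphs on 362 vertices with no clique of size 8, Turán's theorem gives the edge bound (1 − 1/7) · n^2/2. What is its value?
Turán density bound = (6/7) · 362^2/2 = 393132/7 ≈ 56161.7143

Turán's theorem: ex(n, K_{r+1}) is achieved by the complete r-partite Turán graph T(n, r) with parts as balanced as possible, and is at most (1 − 1/r) · n^2/2. For r = 7, n = 362: the density bound is (6/7) · 131044/2 = 393132/7 ≈ 56161.7143. The integer-valued extremum is e(T(362, 7)) = 56161, which is strictly less than the density bound 393132/7 since 7 ∤ 362 (the parts of T(362, 7) cannot all be equal).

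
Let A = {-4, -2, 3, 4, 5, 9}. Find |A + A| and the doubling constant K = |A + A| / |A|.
K = |A + A| / |A| = 18/6 = 3

Enumerate A + A = {a + b : a, b ∈ A}. With |A| = 6, there are |A|^2 = 36 ordered sum pairs; collecting distinct values, A + A = {-8, -6, -4, -1, 0, 1, 2, 3, 5, 6, 7, 8, 9, 10, 12, 13, 14, 18}, so |A + A| = 18. Thus K = 18/6 = 3. For comparison, the minimum possible |A + A| over all 6-element sets is 2·6 − 1 = 11 (so min K = 11/6), attained only by arithmetic progressions.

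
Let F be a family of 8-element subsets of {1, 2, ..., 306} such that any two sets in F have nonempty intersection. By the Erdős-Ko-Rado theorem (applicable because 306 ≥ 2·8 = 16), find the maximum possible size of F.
max |F| = C(305, 7) = 45451832402600

Erdős-Ko-Rado (1961): when n ≥ 2k, max |F| = C(n−1, k−1). The bound is attained by the star {A : i ∈ A} for any fixed i ∈ [n]. Here C(306−1, 8−1) = C(305, 7) = 45451832402600.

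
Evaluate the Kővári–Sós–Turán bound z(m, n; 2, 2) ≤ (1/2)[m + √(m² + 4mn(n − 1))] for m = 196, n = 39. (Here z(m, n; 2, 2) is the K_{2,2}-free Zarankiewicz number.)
z(196, 39; 2, 2) ≤ (1/2)[196 + √(196² + 4·196·39·38)] = (1/2)[196 + √1200304] = 645.7919

Kővári–Sós–Turán: let r_1, ..., r_196 be the row sums and z = Σ r_i the total number of 1s. Each pair of columns can share at most one row with both entries 1 (else a 2×2 all-ones block appears), so Σ_i C(r_i, 2) ≤ C(39, 2) = 741. By convexity Σ_i C(r_i, 2) ≥ 196·C(z/196, 2) = z(z − 196)/(2·196), giving z² − 196z − 196·39·38 ≤ 0 and hence z ≤ (1/2)[196 + √(38416 + 4·290472)] = (1/2)[196 + √1200304] ≈ (1/2)(196 + 1095.5839) = 645.7919.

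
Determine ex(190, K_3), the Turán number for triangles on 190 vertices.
ex(190, K_3) = ⌊190^2/4⌋ = 9025

Mantel (1907): a triangle-free graph on n vertices has at most ⌊n^2/4⌋ edges, with equality for the complete bipartite graph K_{⌊n/2⌋, ⌈n/2⌉}. For n = 190: ⌊190^2/4⌋ = ⌊36100/4⌋ = 9025. The extremal graph is K_{95, 95}, which has 95·95 = 9025 edges.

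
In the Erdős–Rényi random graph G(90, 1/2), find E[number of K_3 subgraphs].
E[# K_3] = C(90, 3) · (1/2)^C(3, 2) = 117480 / 2^3 = 14685

For each 3-subset S of vertices (there are C(90, 3) = 117480 such S), let X_S = 1 if S induces a K_3 (all C(3, 2) = 3 edges present). Then P(X_S = 1) = (1/2)^3 = 1/8. By linearity of expectation, E[# K_3] = C(90, 3) · (1/2)^3 = 117480 / 8 = 14685.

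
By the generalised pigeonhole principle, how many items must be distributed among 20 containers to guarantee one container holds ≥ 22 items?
n = (22 − 1)·20 + 1 = 421

By the generalised pigeonhole principle, to guarantee some box contains ≥ r objects we need more than (r − 1) · k objects total. Threshold: n = (r − 1) · k + 1. With r = 22 and k = 20: n = 21 · 20 + 1 = 420 + 1 = 421. For n = 420 = 21 · 20, we can put exactly 21 objects in every box, avoiding 22 in any single one — so 421 is tight.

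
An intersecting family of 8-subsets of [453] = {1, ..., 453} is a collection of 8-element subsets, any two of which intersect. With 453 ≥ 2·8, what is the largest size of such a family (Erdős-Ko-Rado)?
max |F| = C(452, 7) = 729900549935040

The Erdős-Ko-Rado theorem states: for n ≥ 2k, an intersecting family of k-subsets of an n-element set has size at most C(n − 1, k − 1), with equality for 'star' families {A ⊆ [n] : |A| = k, i ∈ A} (fix an element i). For n = 453, k = 8: C(452, 7) = 729900549935040.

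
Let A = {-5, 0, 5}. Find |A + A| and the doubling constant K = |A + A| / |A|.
K = |A + A| / |A| = 5/3

Enumerate A + A = {a + b : a, b ∈ A}. With |A| = 3, there are |A|^2 = 9 ordered sum pairs; collecting distinct values, A + A = {-10, -5, 0, 5, 10}, so |A + A| = 5. Thus K = 5/3. Here |A + A| = 2|A| − 1 = 5, the minimum possible — so K = 5/3 is minimal, which holds iff A is an arithmetic progression.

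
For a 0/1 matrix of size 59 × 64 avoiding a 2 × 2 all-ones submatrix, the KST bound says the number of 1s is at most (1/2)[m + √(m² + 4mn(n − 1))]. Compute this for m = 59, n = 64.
z(59, 64; 2, 2) ≤ (1/2)[59 + √(59² + 4·59·64·63)] = (1/2)[59 + √955033] = 518.1289

Kővári–Sós–Turán: let r_1, ..., r_59 be the row sums and z = Σ r_i the total number of 1s. Each pair of columns can share at most one row with both entries 1 (else a 2×2 all-ones block appears), so Σ_i C(r_i, 2) ≤ C(64, 2) = 2016. By convexity Σ_i C(r_i, 2) ≥ 59·C(z/59, 2) = z(z − 59)/(2·59), giving z² − 59z − 59·64·63 ≤ 0 and hence z ≤ (1/2)[59 + √(3481 + 4·237888)] = (1/2)[59 + √955033] ≈ (1/2)(59 + 977.2579) = 518.1289.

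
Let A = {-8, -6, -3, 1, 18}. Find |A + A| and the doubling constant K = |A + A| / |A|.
K = |A + A| / |A| = 15/5 = 3

Enumerate A + A = {a + b : a, b ∈ A}. With |A| = 5, there are |A|^2 = 25 ordered sum pairs; collecting distinct values, A + A = {-16, -14, -12, -11, -9, -7, -6, -5, -2, 2, 10, 12, 15, 19, 36}, so |A + A| = 15. Thus K = 15/5 = 3. For comparison, the minimum possible |A + A| over all 5-element sets is 2·5 − 1 = 9 (so min K = 9/5), attained only by arithmetic progressions.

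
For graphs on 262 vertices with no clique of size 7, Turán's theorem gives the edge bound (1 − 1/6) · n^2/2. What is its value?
Turán density bound = (5/6) · 262^2/2 = 85805/3 ≈ 28601.6667

Turán's theorem: ex(n, K_{r+1}) is achieved by the complete r-partite Turán graph T(n, r) with parts as balanced as possible, and is at most (1 − 1/r) · n^2/2. For r = 6, n = 262: the density bound is (5/6) · 68644/2 = 85805/3 ≈ 28601.6667. The integer-valued extremum is e(T(262, 6)) = 28601, which is strictly less than the density bound 85805/3 since 6 ∤ 262 (the parts of T(262, 6) cannot all be equal).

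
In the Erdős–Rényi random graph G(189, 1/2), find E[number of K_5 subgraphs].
E[# K_5] = C(189, 5) · (1/2)^C(5, 2) = 1905305787 / 2^10 ≈ 1860650.182617

For each 5-subset S of vertices (there are C(189, 5) = 1905305787 such S), let X_S = 1 if S induces a K_5 (all C(5, 2) = 10 edges present). Then P(X_S = 1) = (1/2)^10 = 1/1024. By linearity of expectation, E[# K_5] = C(189, 5) · (1/2)^10 = 1905305787 / 1024 ≈ 1860650.182617.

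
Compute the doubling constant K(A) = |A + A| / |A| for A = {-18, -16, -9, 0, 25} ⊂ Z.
K = |A + A| / |A| = 14/5

Enumerate A + A = {a + b : a, b ∈ A}. With |A| = 5, there are |A|^2 = 25 ordered sum pairs; collecting distinct values, A + A = {-36, -34, -32, -27, -25, -18, -16, -9, 0, 7, 9, 16, 25, 50}, so |A + A| = 14. Thus K = 14/5. For comparison, the minimum possible |A + A| over all 5-element sets is 2·5 − 1 = 9 (so min K = 9/5), attained only by arithmetic progressions.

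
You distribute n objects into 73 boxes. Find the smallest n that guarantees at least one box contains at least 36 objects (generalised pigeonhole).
n = (36 − 1)·73 + 1 = 2556

By the generalised pigeonhole principle, to guarantee some box contains ≥ r objects we need more than (r − 1) · k objects total. Threshold: n = (r − 1) · k + 1. With r = 36 and k = 73: n = 35 · 73 + 1 = 2555 + 1 = 2556. For n = 2555 = 35 · 73, we can put exactly 35 objects in every box, avoiding 36 in any single one — so 2556 is tight.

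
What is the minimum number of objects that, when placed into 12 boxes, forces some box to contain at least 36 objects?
n = (36 − 1)·12 + 1 = 421

By the generalised pigeonhole principle, to guarantee some box contains ≥ r objects we need more than (r − 1) · k objects total. Threshold: n = (r − 1) · k + 1. With r = 36 and k = 12: n = 35 · 12 + 1 = 420 + 1 = 421. For n = 420 = 35 · 12, we can put exactly 35 objects in every box, avoiding 36 in any single one — so 421 is tight.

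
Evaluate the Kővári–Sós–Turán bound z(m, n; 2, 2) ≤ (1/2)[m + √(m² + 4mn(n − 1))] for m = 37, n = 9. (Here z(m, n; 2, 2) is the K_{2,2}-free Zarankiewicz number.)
z(37, 9; 2, 2) ≤ (1/2)[37 + √(37² + 4·37·9·8)] = (1/2)[37 + √12025] = 73.3293

Kővári–Sós–Turán: let r_1, ..., r_37 be the row sums and z = Σ r_i the total number of 1s. Each pair of columns can share at most one row with both entries 1 (else a 2×2 all-ones block appears), so Σ_i C(r_i, 2) ≤ C(9, 2) = 36. By convexity Σ_i C(r_i, 2) ≥ 37·C(z/37, 2) = z(z − 37)/(2·37), giving z² − 37z − 37·9·8 ≤ 0 and hence z ≤ (1/2)[37 + √(1369 + 4·2664)] = (1/2)[37 + √12025] ≈ (1/2)(37 + 109.6586) = 73.3293.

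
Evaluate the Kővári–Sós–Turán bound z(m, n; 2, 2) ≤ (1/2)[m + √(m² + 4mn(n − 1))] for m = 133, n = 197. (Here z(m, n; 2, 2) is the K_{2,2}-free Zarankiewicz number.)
z(133, 197; 2, 2) ≤ (1/2)[133 + √(133² + 4·133·197·196)] = (1/2)[133 + √20559273] = 2333.6167

Kővári–Sós–Turán: let r_1, ..., r_133 be the row sums and z = Σ r_i the total number of 1s. Each pair of columns can share at most one row with both entries 1 (else a 2×2 all-ones block appears), so Σ_i C(r_i, 2) ≤ C(197, 2) = 19306. By convexity Σ_i C(r_i, 2) ≥ 133·C(z/133, 2) = z(z − 133)/(2·133), giving z² − 133z − 133·197·196 ≤ 0 and hence z ≤ (1/2)[133 + √(17689 + 4·5135396)] = (1/2)[133 + √20559273] ≈ (1/2)(133 + 4534.2335) = 2333.6167.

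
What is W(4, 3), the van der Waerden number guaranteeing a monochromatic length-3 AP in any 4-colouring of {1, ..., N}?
W(4, 3) = 76

W(4, 3) = 76. The lower bound W(4, 3) > 75 comes from an explicit good 4-colouring of [1, 75]; the upper bound W(4, 3) ≤ 76 was verified by exhaustive search over 4-colourings of [1, 76].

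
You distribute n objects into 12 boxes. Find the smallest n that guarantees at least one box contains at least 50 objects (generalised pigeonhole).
n = (50 − 1)·12 + 1 = 589

By the generalised pigeonhole principle, to guarantee some box contains ≥ r objects we need more than (r − 1) · k objects total. Threshold: n = (r − 1) · k + 1. With r = 50 and k = 12: n = 49 · 12 + 1 = 588 + 1 = 589. For n = 588 = 49 · 12, we can put exactly 49 objects in every box, avoiding 50 in any single one — so 589 is tight.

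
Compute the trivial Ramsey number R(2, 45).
R(2, 45) = 45

R(2, k) = k for all k ≥ 2: in a 2-colouring of K_k, either some edge is red (a red K_2) or all edges are blue (a blue K_k). And K_{44} coloured all-blue has no blue K_45, so R(2, 45) > 44. Hence R(2, 45) = 45.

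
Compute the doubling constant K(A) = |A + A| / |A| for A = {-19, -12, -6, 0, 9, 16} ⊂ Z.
K = |A + A| / |A| = 19/6

Enumerate A + A = {a + b : a, b ∈ A}. With |A| = 6, there are |A|^2 = 36 ordered sum pairs; collecting distinct values, A + A = {-38, -31, -25, -24, -19, -18, -12, -10, -6, -3, 0, 3, 4, 9, 10, 16, 18, 25, 32}, so |A + A| = 19. Thus K = 19/6. For comparison, the minimum possible |A + A| over all 6-element sets is 2·6 − 1 = 11 (so min K = 11/6), attained only by arithmetic progressions.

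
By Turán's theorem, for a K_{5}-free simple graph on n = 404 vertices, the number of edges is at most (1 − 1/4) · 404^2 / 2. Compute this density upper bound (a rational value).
Turán density bound = (3/4) · 404^2/2 = 61206

Turán's theorem: ex(n, K_{r+1}) is achieved by the complete r-partite Turán graph T(n, r) with parts as balanced as possible, and is at most (1 − 1/r) · n^2/2. For r = 4, n = 404: the density bound is (3/4) · 163216/2 = 61206. Since 4 ∣ 404, the Turán graph T(404, 4) has parts of equal size 101, and its edge count e(T(404, 4)) = 61206 attains the density bound exactly.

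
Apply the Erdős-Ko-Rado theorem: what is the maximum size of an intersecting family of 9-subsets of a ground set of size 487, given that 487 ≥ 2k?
max |F| = C(486, 8) = 72848202840295740

Erdős-Ko-Rado (1961): when n ≥ 2k, max |F| = C(n−1, k−1). The bound is attained by the star {A : i ∈ A} for any fixed i ∈ [n]. Here C(487−1, 9−1) = C(486, 8) = 72848202840295740.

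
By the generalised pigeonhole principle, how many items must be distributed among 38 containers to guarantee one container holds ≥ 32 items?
n = (32 − 1)·38 + 1 = 1179

By the generalised pigeonhole principle, to guarantee some box contains ≥ r objects we need more than (r − 1) · k objects total. Threshold: n = (r − 1) · k + 1. With r = 32 and k = 38: n = 31 · 38 + 1 = 1178 + 1 = 1179. For n = 1178 = 31 · 38, we can put exactly 31 objects in every box, avoiding 32 in any single one — so 1179 is tight.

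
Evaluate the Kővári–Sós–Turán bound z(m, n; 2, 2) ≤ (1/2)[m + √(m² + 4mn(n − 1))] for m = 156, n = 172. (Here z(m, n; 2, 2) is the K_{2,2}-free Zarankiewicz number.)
z(156, 172; 2, 2) ≤ (1/2)[156 + √(156² + 4·156·172·171)] = (1/2)[156 + √18377424] = 2221.4449

Kővári–Sós–Turán: let r_1, ..., r_156 be the row sums and z = Σ r_i the total number of 1s. Each pair of columns can share at most one row with both entries 1 (else a 2×2 all-ones block appears), so Σ_i C(r_i, 2) ≤ C(172, 2) = 14706. By convexity Σ_i C(r_i, 2) ≥ 156·C(z/156, 2) = z(z − 156)/(2·156), giving z² − 156z − 156·172·171 ≤ 0 and hence z ≤ (1/2)[156 + √(24336 + 4·4588272)] = (1/2)[156 + √18377424] ≈ (1/2)(156 + 4286.8898) = 2221.4449.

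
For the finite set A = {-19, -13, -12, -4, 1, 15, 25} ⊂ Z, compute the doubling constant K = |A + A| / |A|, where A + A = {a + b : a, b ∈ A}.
K = |A + A| / |A| = 27/7

Enumerate A + A = {a + b : a, b ∈ A}. With |A| = 7, there are |A|^2 = 49 ordered sum pairs; collecting distinct values, A + A = {-38, -32, -31, -26, -25, -24, -23, -18, -17, -16, -12, -11, -8, -4, -3, 2, 3, 6, 11, 12, 13, 16, 21, 26, 30, 40, 50}, so |A + A| = 27. Thus K = 27/7. For comparison, the minimum possible |A + A| over all 7-element sets is 2·7 − 1 = 13 (so min K = 13/7), attained only by arithmetic progressions.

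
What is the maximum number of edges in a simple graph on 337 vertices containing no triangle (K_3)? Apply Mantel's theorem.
ex(337, K_3) = ⌊337^2/4⌋ = 28392

Mantel (1907): a triangle-free graph on n vertices has at most ⌊n^2/4⌋ edges, with equality for the complete bipartite graph K_{⌊n/2⌋, ⌈n/2⌉}. For n = 337: ⌊337^2/4⌋ = ⌊113569/4⌋ = 28392. The extremal graph is K_{168, 169}, which has 168·169 = 28392 edges.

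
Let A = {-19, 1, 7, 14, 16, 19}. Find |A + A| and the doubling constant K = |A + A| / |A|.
K = |A + A| / |A| = 21/6 = 7/2

Enumerate A + A = {a + b : a, b ∈ A}. With |A| = 6, there are |A|^2 = 36 ordered sum pairs; collecting distinct values, A + A = {-38, -18, -12, -5, -3, 0, 2, 8, 14, 15, 17, 20, 21, 23, 26, 28, 30, 32, 33, 35, 38}, so |A + A| = 21. Thus K = 21/6 = 7/2. For comparison, the minimum possible |A + A| over all 6-element sets is 2·6 − 1 = 11 (so min K = 11/6), attained only by arithmetic progressions.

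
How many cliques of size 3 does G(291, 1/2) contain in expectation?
E[# K_3] = C(291, 3) · (1/2)^C(3, 2) = 4064785 / 2^3 = 508098.125

For each 3-subset S of vertices (there are C(291, 3) = 4064785 such S), let X_S = 1 if S induces a K_3 (all C(3, 2) = 3 edges present). Then P(X_S = 1) = (1/2)^3 = 1/8. By linearity of expectation, E[# K_3] = C(291, 3) · (1/2)^3 = 4064785 / 8 = 508098.125.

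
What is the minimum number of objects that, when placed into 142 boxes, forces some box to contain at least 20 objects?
n = (20 − 1)·142 + 1 = 2699

By the generalised pigeonhole principle, to guarantee some box contains ≥ r objects we need more than (r − 1) · k objects total. Threshold: n = (r − 1) · k + 1. With r = 20 and k = 142: n = 19 · 142 + 1 = 2698 + 1 = 2699. For n = 2698 = 19 · 142, we can put exactly 19 objects in every box, avoiding 20 in any single one — so 2699 is tight.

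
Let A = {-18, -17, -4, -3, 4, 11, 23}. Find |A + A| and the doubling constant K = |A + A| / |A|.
K = |A + A| / |A| = 24/7

Enumerate A + A = {a + b : a, b ∈ A}. With |A| = 7, there are |A|^2 = 49 ordered sum pairs; collecting distinct values, A + A = {-36, -35, -34, -22, -21, -20, -14, -13, -8, -7, -6, 0, 1, 5, 6, 7, 8, 15, 19, 20, 22, 27, 34, 46}, so |A + A| = 24. Thus K = 24/7. For comparison, the minimum possible |A + A| over all 7-element sets is 2·7 − 1 = 13 (so min K = 13/7), attained only by arithmetic progressions.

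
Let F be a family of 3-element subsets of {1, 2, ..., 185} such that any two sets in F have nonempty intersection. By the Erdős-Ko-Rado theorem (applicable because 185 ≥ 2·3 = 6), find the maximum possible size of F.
max |F| = C(184, 2) = 16836

Erdős-Ko-Rado (1961): when n ≥ 2k, max |F| = C(n−1, k−1). The bound is attained by the star {A : i ∈ A} for any fixed i ∈ [n]. Here C(185−1, 3−1) = C(184, 2) = 16836.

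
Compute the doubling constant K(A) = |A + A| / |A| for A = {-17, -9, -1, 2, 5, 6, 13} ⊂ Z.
K = |A + A| / |A| = 23/7

Enumerate A + A = {a + b : a, b ∈ A}. With |A| = 7, there are |A|^2 = 49 ordered sum pairs; collecting distinct values, A + A = {-34, -26, -18, -15, -12, -11, -10, -7, -4, -3, -2, 1, 4, 5, 7, 8, 10, 11, 12, 15, 18, 19, 26}, so |A + A| = 23. Thus K = 23/7. For comparison, the minimum possible |A + A| over all 7-element sets is 2·7 − 1 = 13 (so min K = 13/7), attained only by arithmetic progressions.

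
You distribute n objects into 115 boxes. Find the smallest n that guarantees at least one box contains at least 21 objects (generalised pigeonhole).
n = (21 − 1)·115 + 1 = 2301

By the generalised pigeonhole principle, to guarantee some box contains ≥ r objects we need more than (r − 1) · k objects total. Threshold: n = (r − 1) · k + 1. With r = 21 and k = 115: n = 20 · 115 + 1 = 2300 + 1 = 2301. For n = 2300 = 20 · 115, we can put exactly 20 objects in every box, avoiding 21 in any single one — so 2301 is tight.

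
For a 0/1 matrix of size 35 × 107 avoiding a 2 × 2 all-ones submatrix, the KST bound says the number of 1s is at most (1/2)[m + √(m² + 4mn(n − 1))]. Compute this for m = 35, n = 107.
z(35, 107; 2, 2) ≤ (1/2)[35 + √(35² + 4·35·107·106)] = (1/2)[35 + √1589105] = 647.7985

Kővári–Sós–Turán: let r_1, ..., r_35 be the row sums and z = Σ r_i the total number of 1s. Each pair of columns can share at most one row with both entries 1 (else a 2×2 all-ones block appears), so Σ_i C(r_i, 2) ≤ C(107, 2) = 5671. By convexity Σ_i C(r_i, 2) ≥ 35·C(z/35, 2) = z(z − 35)/(2·35), giving z² − 35z − 35·107·106 ≤ 0 and hence z ≤ (1/2)[35 + √(1225 + 4·396970)] = (1/2)[35 + √1589105] ≈ (1/2)(35 + 1260.5971) = 647.7985.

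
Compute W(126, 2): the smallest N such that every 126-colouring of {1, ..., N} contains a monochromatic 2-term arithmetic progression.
W(126, 2) = 126 + 1 = 127

A 2-term AP is any pair of integers, so a monochromatic 2-AP exists iff some colour is used at least twice. With 126 colours, the colouring i ↦ i on {1, ..., 126} uses each colour once, avoiding any monochromatic pair, so W(126, 2) > 126. For {1, ..., 127}, pigeonhole forces two integers of the same colour, which form a monochromatic 2-AP. Hence W(126, 2) = 127.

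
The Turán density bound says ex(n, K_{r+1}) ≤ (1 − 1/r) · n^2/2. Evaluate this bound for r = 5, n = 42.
Turán density bound = (4/5) · 42^2/2 = 3528/5 ≈ 705.6

Turán's theorem: ex(n, K_{r+1}) is achieved by the complete r-partite Turán graph T(n, r) with parts as balanced as possible, and is at most (1 − 1/r) · n^2/2. For r = 5, n = 42: the density bound is (4/5) · 1764/2 = 3528/5 ≈ 705.6. The integer-valued extremum is e(T(42, 5)) = 705, which is strictly less than the density bound 3528/5 since 5 ∤ 42 (the parts of T(42, 5) cannot all be equal).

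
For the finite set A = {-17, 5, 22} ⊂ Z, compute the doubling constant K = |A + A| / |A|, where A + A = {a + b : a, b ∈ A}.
K = |A + A| / |A| = 6/3 = 2

Enumerate A + A = {a + b : a, b ∈ A}. With |A| = 3, there are |A|^2 = 9 ordered sum pairs; collecting distinct values, A + A = {-34, -12, 5, 10, 27, 44}, so |A + A| = 6. Thus K = 6/3 = 2. For comparison, the minimum possible |A + A| over all 3-element sets is 2·3 − 1 = 5 (so min K = 5/3), attained only by arithmetic progressions.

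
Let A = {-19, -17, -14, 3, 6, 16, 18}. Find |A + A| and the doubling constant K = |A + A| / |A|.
K = |A + A| / |A| = 26/7

Enumerate A + A = {a + b : a, b ∈ A}. With |A| = 7, there are |A|^2 = 49 ordered sum pairs; collecting distinct values, A + A = {-38, -36, -34, -33, -31, -28, -16, -14, -13, -11, -8, -3, -1, 1, 2, 4, 6, 9, 12, 19, 21, 22, 24, 32, 34, 36}, so |A + A| = 26. Thus K = 26/7. For comparison, the minimum possible |A + A| over all 7-element sets is 2·7 − 1 = 13 (so min K = 13/7), attained only by arithmetic progressions.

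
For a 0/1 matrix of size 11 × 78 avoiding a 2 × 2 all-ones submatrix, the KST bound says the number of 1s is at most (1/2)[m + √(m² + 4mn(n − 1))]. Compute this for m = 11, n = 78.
z(11, 78; 2, 2) ≤ (1/2)[11 + √(11² + 4·11·78·77)] = (1/2)[11 + √264385] = 262.5919

Kővári–Sós–Turán: let r_1, ..., r_11 be the row sums and z = Σ r_i the total number of 1s. Each pair of columns can share at most one row with both entries 1 (else a 2×2 all-ones block appears), so Σ_i C(r_i, 2) ≤ C(78, 2) = 3003. By convexity Σ_i C(r_i, 2) ≥ 11·C(z/11, 2) = z(z − 11)/(2·11), giving z² − 11z − 11·78·77 ≤ 0 and hence z ≤ (1/2)[11 + √(121 + 4·66066)] = (1/2)[11 + √264385] ≈ (1/2)(11 + 514.1838) = 262.5919.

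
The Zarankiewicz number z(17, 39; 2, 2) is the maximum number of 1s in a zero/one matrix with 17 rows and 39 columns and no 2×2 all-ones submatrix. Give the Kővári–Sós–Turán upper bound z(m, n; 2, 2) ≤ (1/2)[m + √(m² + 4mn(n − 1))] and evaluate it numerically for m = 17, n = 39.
z(17, 39; 2, 2) ≤ (1/2)[17 + √(17² + 4·17·39·38)] = (1/2)[17 + √101065] = 167.4536

Kővári–Sós–Turán: let r_1, ..., r_17 be the row sums and z = Σ r_i the total number of 1s. Each pair of columns can share at most one row with both entries 1 (else a 2×2 all-ones block appears), so Σ_i C(r_i, 2) ≤ C(39, 2) = 741. By convexity Σ_i C(r_i, 2) ≥ 17·C(z/17, 2) = z(z − 17)/(2·17), giving z² − 17z − 17·39·38 ≤ 0 and hence z ≤ (1/2)[17 + √(289 + 4·25194)] = (1/2)[17 + √101065] ≈ (1/2)(17 + 317.9072) = 167.4536.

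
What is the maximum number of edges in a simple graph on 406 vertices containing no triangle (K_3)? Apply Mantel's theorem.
ex(406, K_3) = ⌊406^2/4⌋ = 41209

Mantel (1907): a triangle-free graph on n vertices has at most ⌊n^2/4⌋ edges, with equality for the complete bipartite graph K_{⌊n/2⌋, ⌈n/2⌉}. For n = 406: ⌊406^2/4⌋ = ⌊164836/4⌋ = 41209. The extremal graph is K_{203, 203}, which has 203·203 = 41209 edges.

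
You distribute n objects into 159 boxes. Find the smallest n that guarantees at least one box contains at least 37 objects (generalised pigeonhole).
n = (37 − 1)·159 + 1 = 5725

By the generalised pigeonhole principle, to guarantee some box contains ≥ r objects we need more than (r − 1) · k objects total. Threshold: n = (r − 1) · k + 1. With r = 37 and k = 159: n = 36 · 159 + 1 = 5724 + 1 = 5725. For n = 5724 = 36 · 159, we can put exactly 36 objects in every box, avoiding 37 in any single one — so 5725 is tight.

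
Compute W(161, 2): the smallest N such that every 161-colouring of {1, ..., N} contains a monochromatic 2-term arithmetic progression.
W(161, 2) = 161 + 1 = 162

A 2-term AP is any pair of integers, so a monochromatic 2-AP exists iff some colour is used at least twice. With 161 colours, the colouring i ↦ i on {1, ..., 161} uses each colour once, avoiding any monochromatic pair, so W(161, 2) > 161. For {1, ..., 162}, pigeonhole forces two integers of the same colour, which form a monochromatic 2-AP. Hence W(161, 2) = 162.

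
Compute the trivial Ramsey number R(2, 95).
R(2, 95) = 95

R(2, k) = k for all k ≥ 2: in a 2-colouring of K_k, either some edge is red (a red K_2) or all edges are blue (a blue K_k). And K_{94} coloured all-blue has no blue K_95, so R(2, 95) > 94. Hence R(2, 95) = 95.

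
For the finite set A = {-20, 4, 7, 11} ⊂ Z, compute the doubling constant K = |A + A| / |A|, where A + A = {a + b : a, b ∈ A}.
K = |A + A| / |A| = 10/4 = 5/2

Enumerate A + A = {a + b : a, b ∈ A}. With |A| = 4, there are |A|^2 = 16 ordered sum pairs; collecting distinct values, A + A = {-40, -16, -13, -9, 8, 11, 14, 15, 18, 22}, so |A + A| = 10. Thus K = 10/4 = 5/2. For comparison, the minimum possible |A + A| over all 4-element sets is 2·4 − 1 = 7 (so min K = 7/4), attained only by arithmetic progressions.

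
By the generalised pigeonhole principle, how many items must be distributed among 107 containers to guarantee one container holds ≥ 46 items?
n = (46 − 1)·107 + 1 = 4816

By the generalised pigeonhole principle, to guarantee some box contains ≥ r objects we need more than (r − 1) · k objects total. Threshold: n = (r − 1) · k + 1. With r = 46 and k = 107: n = 45 · 107 + 1 = 4815 + 1 = 4816. For n = 4815 = 45 · 107, we can put exactly 45 objects in every box, avoiding 46 in any single one — so 4816 is tight.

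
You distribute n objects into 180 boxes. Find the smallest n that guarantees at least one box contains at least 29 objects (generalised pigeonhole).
n = (29 − 1)·180 + 1 = 5041

By the generalised pigeonhole principle, to guarantee some box contains ≥ r objects we need more than (r − 1) · k objects total. Threshold: n = (r − 1) · k + 1. With r = 29 and k = 180: n = 28 · 180 + 1 = 5040 + 1 = 5041. For n = 5040 = 28 · 180, we can put exactly 28 objects in every box, avoiding 29 in any single one — so 5041 is tight.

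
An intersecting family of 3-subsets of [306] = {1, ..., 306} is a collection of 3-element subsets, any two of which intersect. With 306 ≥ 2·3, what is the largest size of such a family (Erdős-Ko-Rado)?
max |F| = C(305, 2) = 46360

The Erdős-Ko-Rado theorem states: for n ≥ 2k, an intersecting family of k-subsets of an n-element set has size at most C(n − 1, k − 1), with equality for 'star' families {A ⊆ [n] : |A| = k, i ∈ A} (fix an element i). For n = 306, k = 3: C(305, 2) = 46360.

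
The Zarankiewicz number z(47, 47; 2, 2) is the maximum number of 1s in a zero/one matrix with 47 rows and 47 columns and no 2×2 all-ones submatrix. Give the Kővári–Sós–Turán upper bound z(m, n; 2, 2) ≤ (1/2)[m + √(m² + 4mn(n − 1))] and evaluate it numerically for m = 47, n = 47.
z(47, 47; 2, 2) ≤ (1/2)[47 + √(47² + 4·47·47·46)] = (1/2)[47 + √408665] = 343.1346

Kővári–Sós–Turán: let r_1, ..., r_47 be the row sums and z = Σ r_i the total number of 1s. Each pair of columns can share at most one row with both entries 1 (else a 2×2 all-ones block appears), so Σ_i C(r_i, 2) ≤ C(47, 2) = 1081. By convexity Σ_i C(r_i, 2) ≥ 47·C(z/47, 2) = z(z − 47)/(2·47), giving z² − 47z − 47·47·46 ≤ 0 and hence z ≤ (1/2)[47 + √(2209 + 4·101614)] = (1/2)[47 + √408665] ≈ (1/2)(47 + 639.2691) = 343.1346.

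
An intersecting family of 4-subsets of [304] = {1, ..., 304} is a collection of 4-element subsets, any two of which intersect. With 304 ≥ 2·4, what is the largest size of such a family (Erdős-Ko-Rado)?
max |F| = C(303, 3) = 4590551

Erdős-Ko-Rado (1961): when n ≥ 2k, max |F| = C(n−1, k−1). The bound is attained by the star {A : i ∈ A} for any fixed i ∈ [n]. Here C(304−1, 4−1) = C(303, 3) = 4590551.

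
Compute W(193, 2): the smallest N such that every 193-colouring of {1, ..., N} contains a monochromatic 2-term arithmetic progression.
W(193, 2) = 193 + 1 = 194

A 2-term AP is any pair of integers, so a monochromatic 2-AP exists iff some colour is used at least twice. With 193 colours, the colouring i ↦ i on {1, ..., 193} uses each colour once, avoiding any monochromatic pair, so W(193, 2) > 193. For {1, ..., 194}, pigeonhole forces two integers of the same colour, which form a monochromatic 2-AP. Hence W(193, 2) = 194.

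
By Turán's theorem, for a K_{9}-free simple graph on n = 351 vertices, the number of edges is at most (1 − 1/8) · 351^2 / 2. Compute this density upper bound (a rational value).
Turán density bound = (7/8) · 351^2/2 = 862407/16 ≈ 53900.4375

Turán's theorem: ex(n, K_{r+1}) is achieved by the complete r-partite Turán graph T(n, r) with parts as balanced as possible, and is at most (1 − 1/r) · n^2/2. For r = 8, n = 351: the density bound is (7/8) · 123201/2 = 862407/16 ≈ 53900.4375. The integer-valued extremum is e(T(351, 8)) = 53900, which is strictly less than the density bound 862407/16 since 8 ∤ 351 (the parts of T(351, 8) cannot all be equal).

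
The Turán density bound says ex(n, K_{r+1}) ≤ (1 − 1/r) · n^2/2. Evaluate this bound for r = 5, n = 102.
Turán density bound = (4/5) · 102^2/2 = 20808/5 ≈ 4161.6

Turán's theorem: ex(n, K_{r+1}) is achieved by the complete r-partite Turán graph T(n, r) with parts as balanced as possible, and is at most (1 − 1/r) · n^2/2. For r = 5, n = 102: the density bound is (4/5) · 10404/2 = 20808/5 ≈ 4161.6. The integer-valued extremum is e(T(102, 5)) = 4161, which is strictly less than the density bound 20808/5 since 5 ∤ 102 (the parts of T(102, 5) cannot all be equal).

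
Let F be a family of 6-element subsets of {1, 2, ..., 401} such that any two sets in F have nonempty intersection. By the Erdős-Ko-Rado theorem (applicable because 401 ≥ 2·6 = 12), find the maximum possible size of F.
max |F| = C(400, 5) = 83218600080

The Erdős-Ko-Rado theorem states: for n ≥ 2k, an intersecting family of k-subsets of an n-element set has size at most C(n − 1, k − 1), with equality for 'star' families {A ⊆ [n] : |A| = k, i ∈ A} (fix an element i). For n = 401, k = 6: C(400, 5) = 83218600080.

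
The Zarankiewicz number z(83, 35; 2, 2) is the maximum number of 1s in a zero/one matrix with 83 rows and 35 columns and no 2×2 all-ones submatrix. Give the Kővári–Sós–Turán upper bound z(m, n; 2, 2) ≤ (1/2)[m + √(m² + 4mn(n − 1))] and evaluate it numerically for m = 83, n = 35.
z(83, 35; 2, 2) ≤ (1/2)[83 + √(83² + 4·83·35·34)] = (1/2)[83 + √401969] = 358.5051

Kővári–Sós–Turán: let r_1, ..., r_83 be the row sums and z = Σ r_i the total number of 1s. Each pair of columns can share at most one row with both entries 1 (else a 2×2 all-ones block appears), so Σ_i C(r_i, 2) ≤ C(35, 2) = 595. By convexity Σ_i C(r_i, 2) ≥ 83·C(z/83, 2) = z(z − 83)/(2·83), giving z² − 83z − 83·35·34 ≤ 0 and hence z ≤ (1/2)[83 + √(6889 + 4·98770)] = (1/2)[83 + √401969] ≈ (1/2)(83 + 634.0103) = 358.5051.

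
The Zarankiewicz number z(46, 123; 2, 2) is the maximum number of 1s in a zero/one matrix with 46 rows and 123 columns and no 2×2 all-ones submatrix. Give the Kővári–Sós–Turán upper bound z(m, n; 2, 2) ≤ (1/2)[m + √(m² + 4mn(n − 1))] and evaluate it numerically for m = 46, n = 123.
z(46, 123; 2, 2) ≤ (1/2)[46 + √(46² + 4·46·123·122)] = (1/2)[46 + √2763220] = 854.1468

Kővári–Sós–Turán: let r_1, ..., r_46 be the row sums and z = Σ r_i the total number of 1s. Each pair of columns can share at most one row with both entries 1 (else a 2×2 all-ones block appears), so Σ_i C(r_i, 2) ≤ C(123, 2) = 7503. By convexity Σ_i C(r_i, 2) ≥ 46·C(z/46, 2) = z(z − 46)/(2·46), giving z² − 46z − 46·123·122 ≤ 0 and hence z ≤ (1/2)[46 + √(2116 + 4·690276)] = (1/2)[46 + √2763220] ≈ (1/2)(46 + 1662.2936) = 854.1468.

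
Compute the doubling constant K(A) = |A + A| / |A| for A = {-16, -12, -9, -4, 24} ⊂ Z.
K = |A + A| / |A| = 15/5 = 3

Enumerate A + A = {a + b : a, b ∈ A}. With |A| = 5, there are |A|^2 = 25 ordered sum pairs; collecting distinct values, A + A = {-32, -28, -25, -24, -21, -20, -18, -16, -13, -8, 8, 12, 15, 20, 48}, so |A + A| = 15. Thus K = 15/5 = 3. For comparison, the minimum possible |A + A| over all 5-element sets is 2·5 − 1 = 9 (so min K = 9/5), attained only by arithmetic progressions.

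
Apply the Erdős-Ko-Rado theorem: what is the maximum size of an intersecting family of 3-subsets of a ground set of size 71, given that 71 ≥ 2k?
max |F| = C(70, 2) = 2415

The Erdős-Ko-Rado theorem states: for n ≥ 2k, an intersecting family of k-subsets of an n-element set has size at most C(n − 1, k − 1), with equality for 'star' families {A ⊆ [n] : |A| = k, i ∈ A} (fix an element i). For n = 71, k = 3: C(70, 2) = 2415.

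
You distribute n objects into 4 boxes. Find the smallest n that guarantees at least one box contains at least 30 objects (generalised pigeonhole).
n = (30 − 1)·4 + 1 = 117

By the generalised pigeonhole principle, to guarantee some box contains ≥ r objects we need more than (r − 1) · k objects total. Threshold: n = (r − 1) · k + 1. With r = 30 and k = 4: n = 29 · 4 + 1 = 116 + 1 = 117. For n = 116 = 29 · 4, we can put exactly 29 objects in every box, avoiding 30 in any single one — so 117 is tight.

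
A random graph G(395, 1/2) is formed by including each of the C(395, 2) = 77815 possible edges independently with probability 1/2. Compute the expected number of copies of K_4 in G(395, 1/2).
E[# K_4] = C(395, 4) · (1/2)^C(4, 2) = 998988970 / 2^6 = 499494485/32 = 15609202.65625

For each 4-subset S of vertices (there are C(395, 4) = 998988970 such S), let X_S = 1 if S induces a K_4 (all C(4, 2) = 6 edges present). Then P(X_S = 1) = (1/2)^6 = 1/64. By linearity of expectation, E[# K_4] = C(395, 4) · (1/2)^6 = 998988970 / 64 = 499494485/32 = 15609202.65625.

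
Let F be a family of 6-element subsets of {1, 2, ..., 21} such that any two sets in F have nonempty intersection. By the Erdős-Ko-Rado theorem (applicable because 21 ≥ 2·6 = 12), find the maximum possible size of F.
max |F| = C(20, 5) = 15504

The Erdős-Ko-Rado theorem states: for n ≥ 2k, an intersecting family of k-subsets of an n-element set has size at most C(n − 1, k − 1), with equality for 'star' families {A ⊆ [n] : |A| = k, i ∈ A} (fix an element i). For n = 21, k = 6: C(20, 5) = 15504.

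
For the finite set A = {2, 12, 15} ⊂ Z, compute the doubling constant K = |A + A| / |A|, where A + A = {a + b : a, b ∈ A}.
K = |A + A| / |A| = 6/3 = 2

Enumerate A + A = {a + b : a, b ∈ A}. With |A| = 3, there are |A|^2 = 9 ordered sum pairs; collecting distinct values, A + A = {4, 14, 17, 24, 27, 30}, so |A + A| = 6. Thus K = 6/3 = 2. For comparison, the minimum possible |A + A| over all 3-element sets is 2·3 − 1 = 5 (so min K = 5/3), attained only by arithmetic progressions.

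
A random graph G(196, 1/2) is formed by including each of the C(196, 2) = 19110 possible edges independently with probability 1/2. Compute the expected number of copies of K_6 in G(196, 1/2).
E[# K_6] = C(196, 6) · (1/2)^C(6, 2) = 72887293024 / 2^15 = 2277727907/1024 ≈ 2224343.659180

For each 6-subset S of vertices (there are C(196, 6) = 72887293024 such S), let X_S = 1 if S induces a K_6 (all C(6, 2) = 15 edges present). Then P(X_S = 1) = (1/2)^15 = 1/32768. By linearity of expectation, E[# K_6] = C(196, 6) · (1/2)^15 = 72887293024 / 32768 = 2277727907/1024 ≈ 2224343.659180.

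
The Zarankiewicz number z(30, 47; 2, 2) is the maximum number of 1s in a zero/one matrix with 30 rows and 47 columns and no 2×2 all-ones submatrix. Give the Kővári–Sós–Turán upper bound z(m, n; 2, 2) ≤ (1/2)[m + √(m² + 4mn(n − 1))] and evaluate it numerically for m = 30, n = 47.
z(30, 47; 2, 2) ≤ (1/2)[30 + √(30² + 4·30·47·46)] = (1/2)[30 + √260340] = 270.1176

Kővári–Sós–Turán: let r_1, ..., r_30 be the row sums and z = Σ r_i the total number of 1s. Each pair of columns can share at most one row with both entries 1 (else a 2×2 all-ones block appears), so Σ_i C(r_i, 2) ≤ C(47, 2) = 1081. By convexity Σ_i C(r_i, 2) ≥ 30·C(z/30, 2) = z(z − 30)/(2·30), giving z² − 30z − 30·47·46 ≤ 0 and hence z ≤ (1/2)[30 + √(900 + 4·64860)] = (1/2)[30 + √260340] ≈ (1/2)(30 + 510.2352) = 270.1176.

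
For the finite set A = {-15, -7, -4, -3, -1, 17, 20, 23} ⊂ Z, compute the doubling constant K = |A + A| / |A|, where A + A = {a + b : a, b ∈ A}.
K = |A + A| / |A| = 30/8 = 15/4

Enumerate A + A = {a + b : a, b ∈ A}. With |A| = 8, there are |A|^2 = 64 ordered sum pairs; collecting distinct values, A + A = {-30, -22, -19, -18, -16, -14, -11, -10, -8, -7, -6, -5, -4, -2, 2, 5, 8, 10, 13, 14, 16, 17, 19, 20, 22, 34, 37, 40, 43, 46}, so |A + A| = 30. Thus K = 30/8 = 15/4. For comparison, the minimum possible |A + A| over all 8-element sets is 2·8 − 1 = 15 (so min K = 15/8), attained only by arithmetic progressions.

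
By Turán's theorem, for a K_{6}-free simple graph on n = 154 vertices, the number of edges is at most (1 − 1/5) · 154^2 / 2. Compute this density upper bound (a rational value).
Turán density bound = (4/5) · 154^2/2 = 47432/5 ≈ 9486.4

Turán's theorem: ex(n, K_{r+1}) is achieved by the complete r-partite Turán graph T(n, r) with parts as balanced as possible, and is at most (1 − 1/r) · n^2/2. For r = 5, n = 154: the density bound is (4/5) · 23716/2 = 47432/5 ≈ 9486.4. The integer-valued extremum is e(T(154, 5)) = 9486, which is strictly less than the density bound 47432/5 since 5 ∤ 154 (the parts of T(154, 5) cannot all be equal).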